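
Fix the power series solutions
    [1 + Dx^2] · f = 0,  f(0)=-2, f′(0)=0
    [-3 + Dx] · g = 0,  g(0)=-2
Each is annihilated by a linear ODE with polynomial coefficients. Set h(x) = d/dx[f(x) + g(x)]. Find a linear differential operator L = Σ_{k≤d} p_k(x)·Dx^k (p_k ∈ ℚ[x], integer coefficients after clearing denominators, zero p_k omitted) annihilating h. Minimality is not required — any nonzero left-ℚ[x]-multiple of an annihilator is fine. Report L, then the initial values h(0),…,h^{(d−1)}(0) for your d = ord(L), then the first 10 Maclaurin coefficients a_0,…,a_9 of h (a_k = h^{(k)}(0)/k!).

L = 3 - Dx + 3·Dx^2 - Dx^3  (order 3).
h: a_k = -6, -16, -27, -82/3, -81/4, -182/15, -243/40, -3281/1260, -2187/2240, -7381/22680, …
ICs: h(0) = -6, h′(0) = -16, h′′(0) = -54.

f: a_k = -2, 0, 1, 0, -1/12, 0, 1/360, 0, -1/20160, 0, …
g: a_k = -2, -6, -9, -9, -27/4, -81/20, -81/40, -243/280, -729/2240, -243/2240, …
Sum ⇒ L₀ = lclm(L_f,L_g) in ℚ(x)⟨Dx⟩.
Differentiate: ansatz ord ≤ ord L₀ ⇒ L.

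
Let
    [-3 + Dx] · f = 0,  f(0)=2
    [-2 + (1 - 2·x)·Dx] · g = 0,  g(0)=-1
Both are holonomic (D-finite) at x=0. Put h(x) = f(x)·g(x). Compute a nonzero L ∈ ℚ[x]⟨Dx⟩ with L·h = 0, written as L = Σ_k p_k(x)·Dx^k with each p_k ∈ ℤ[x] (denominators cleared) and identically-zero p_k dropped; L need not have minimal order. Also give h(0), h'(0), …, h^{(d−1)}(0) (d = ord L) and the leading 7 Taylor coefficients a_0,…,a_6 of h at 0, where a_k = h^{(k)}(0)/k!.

L = (5 - 6·x) + (-1 + 2·x)·Dx  (order 1).
h: a_k = -2, -10, -29, -67, -563/4, -5711/20, -4585/8, …
ICs: h(0) = -2.

f: a_k = 2, 6, 9, 9, 27/4, 81/20, 81/40, …
g: a_k = -1, -2, -4, -8, -16, -32, -64, …
f·g: L₀ = L_f ⊗_s L_g, ord ≤ 1·1.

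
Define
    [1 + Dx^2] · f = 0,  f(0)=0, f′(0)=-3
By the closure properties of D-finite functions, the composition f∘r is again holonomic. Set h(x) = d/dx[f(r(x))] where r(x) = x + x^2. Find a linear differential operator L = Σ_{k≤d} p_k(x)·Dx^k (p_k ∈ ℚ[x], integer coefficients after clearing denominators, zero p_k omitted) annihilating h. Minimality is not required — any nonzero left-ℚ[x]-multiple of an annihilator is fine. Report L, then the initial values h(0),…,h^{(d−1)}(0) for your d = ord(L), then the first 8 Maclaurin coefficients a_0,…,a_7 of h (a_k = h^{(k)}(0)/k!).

L = (13 + 8·x + 24·x^2 + 32·x^3 + 16·x^4) + (-6 - 12·x)·Dx + (1 + 4·x + 4·x^2)·Dx^2  (order 2).
h: a_k = -3, -6, 3/2, 6, 59/8, 9/4, -419/240, -59/30, …
ICs: h(0) = -3, h′(0) = -6.

f: a_k = 0, -3, 0, 1/2, 0, -1/40, 0, 1/1680, …
Change of var in L_f (x↦r) gives L₀.
h=h₀': d/dx-closure on L₀ ⇒ L.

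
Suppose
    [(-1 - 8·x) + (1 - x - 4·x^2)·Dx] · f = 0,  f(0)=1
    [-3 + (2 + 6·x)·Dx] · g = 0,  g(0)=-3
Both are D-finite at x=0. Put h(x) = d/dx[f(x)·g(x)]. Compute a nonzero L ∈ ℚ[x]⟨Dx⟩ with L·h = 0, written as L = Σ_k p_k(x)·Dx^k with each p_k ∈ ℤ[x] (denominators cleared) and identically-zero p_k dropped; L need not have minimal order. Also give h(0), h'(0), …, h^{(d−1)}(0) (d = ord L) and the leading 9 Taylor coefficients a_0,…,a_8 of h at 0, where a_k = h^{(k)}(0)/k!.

f: a_k = 1, 1, 5, 9, 29, 65, 181, 441, 1165, …
g: a_k = -3, -9/2, 27/8, -81/16, 1215/128, -5103/256, 45927/1024, -216513/2048, 8444007/32768, …
f·g: L₀ = L_f ⊗_s L_g, ord ≤ 1·1.
h=h₀': d/dx-closure on L₀ ⇒ L.
L = (43 + 474·x + 1491·x^2 + 2280·x^3 + 2160·x^4) + (-10 - 58·x - 78·x^2 + 242·x^3 + 960·x^4 + 864·x^5)·Dx  (order 1).
h: a_k = -15/2, -129/4, -2457/16, -13593/32, -423525/256, -2183607/512, -30679677/2048, -154848201/4096, -8216246205/65536, …
ICs: h(0) = -15/2.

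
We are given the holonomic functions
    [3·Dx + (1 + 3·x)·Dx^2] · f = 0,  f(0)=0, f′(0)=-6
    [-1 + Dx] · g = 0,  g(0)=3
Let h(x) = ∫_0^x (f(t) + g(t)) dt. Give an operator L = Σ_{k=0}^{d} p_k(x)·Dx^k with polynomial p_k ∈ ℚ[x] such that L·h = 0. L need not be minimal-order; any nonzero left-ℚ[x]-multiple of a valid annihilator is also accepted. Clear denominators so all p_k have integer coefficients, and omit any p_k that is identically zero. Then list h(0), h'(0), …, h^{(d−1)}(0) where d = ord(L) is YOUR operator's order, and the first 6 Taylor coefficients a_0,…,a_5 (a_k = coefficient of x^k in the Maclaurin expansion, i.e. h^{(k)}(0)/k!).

f: a_k = 0, -6, 9, -18, 81/2, -486/5, …
g: a_k = 3, 3, 3/2, 1/2, 1/8, 1/40, …
L₀ := lclm(L_f,L_g); ord L₀ ≤ 2+1.
Integrate: L := L₀·Dx.
L = (-21 - 9·x)·Dx^2 + (17 - 6·x - 9·x^2)·Dx^3 + (4 + 15·x + 9·x^2)·Dx^4  (order 4).
h: a_k = 0, 3, -3/2, 7/2, -35/8, 65/8, …
ICs: h(0) = 0, h′(0) = 3, h′′(0) = -3, h′′′(0) = 21.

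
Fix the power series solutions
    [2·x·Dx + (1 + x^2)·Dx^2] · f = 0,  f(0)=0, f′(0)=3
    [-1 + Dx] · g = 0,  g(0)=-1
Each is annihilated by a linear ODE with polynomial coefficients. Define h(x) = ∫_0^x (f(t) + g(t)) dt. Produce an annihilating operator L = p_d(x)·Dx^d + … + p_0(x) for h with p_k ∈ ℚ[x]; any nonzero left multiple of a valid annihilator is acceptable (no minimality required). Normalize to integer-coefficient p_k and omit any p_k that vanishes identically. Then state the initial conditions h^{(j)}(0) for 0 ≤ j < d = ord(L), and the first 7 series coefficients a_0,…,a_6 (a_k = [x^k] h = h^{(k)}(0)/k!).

f: a_k = 0, 3, 0, -1, 0, 3/5, 0, …
g: a_k = -1, -1, -1/2, -1/6, -1/24, -1/120, -1/720, …
L₀ := lclm(L_f,L_g); ord L₀ ≤ 2+1.
h=∫h₀ ⇒ L = L₀·Dx.
L = (2 - 4·x - 2·x^2)·Dx^2 + (-3 + 3·x + x^2 - x^3)·Dx^3 + (1 + x + x^2 + x^3)·Dx^4  (order 4).
h: a_k = 0, -1, 1, -1/6, -7/24, -1/120, 71/720, …
ICs: h(0) = 0, h′(0) = -1, h′′(0) = 2, h′′′(0) = -1.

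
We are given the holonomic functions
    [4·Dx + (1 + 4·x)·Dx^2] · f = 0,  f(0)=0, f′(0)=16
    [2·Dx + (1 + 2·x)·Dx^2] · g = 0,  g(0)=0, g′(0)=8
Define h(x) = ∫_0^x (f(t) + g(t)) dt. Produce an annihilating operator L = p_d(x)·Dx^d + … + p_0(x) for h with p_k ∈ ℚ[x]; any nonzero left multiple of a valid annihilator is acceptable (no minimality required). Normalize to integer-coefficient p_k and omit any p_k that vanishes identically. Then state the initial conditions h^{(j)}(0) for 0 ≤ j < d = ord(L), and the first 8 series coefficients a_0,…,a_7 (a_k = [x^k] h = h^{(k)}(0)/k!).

f: a_k = 0, 16, -32, 256/3, -256, 4096/5, -8192/3, 65536/7, …
g: a_k = 0, 8, -8, 32/3, -16, 128/5, -128/3, 512/7, …
Weyl lclm of L_f,L_g ⇒ L₀ (ord ≤ 4).
∫: right-multiply L₀ by Dx.
L = 16·Dx^2 + (12 + 32·x)·Dx^3 + (1 + 6·x + 8·x^2)·Dx^4  (order 4).
h: a_k = 0, 0, 12, -40/3, 24, -272/5, 704/5, -8320/21, …
ICs: h(0) = 0, h′(0) = 0, h′′(0) = 24, h′′′(0) = -80.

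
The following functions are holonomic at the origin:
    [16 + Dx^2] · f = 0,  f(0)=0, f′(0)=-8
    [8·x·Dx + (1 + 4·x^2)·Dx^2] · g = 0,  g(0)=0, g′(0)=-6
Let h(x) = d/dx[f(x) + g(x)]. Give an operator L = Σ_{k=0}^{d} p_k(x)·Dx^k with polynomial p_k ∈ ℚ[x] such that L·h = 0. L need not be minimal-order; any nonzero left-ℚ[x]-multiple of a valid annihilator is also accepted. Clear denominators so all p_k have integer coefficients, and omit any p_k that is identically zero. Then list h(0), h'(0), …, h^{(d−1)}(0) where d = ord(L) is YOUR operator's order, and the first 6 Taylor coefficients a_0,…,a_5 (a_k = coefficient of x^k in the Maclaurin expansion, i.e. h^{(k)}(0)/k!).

L = (-512·x + 5120·x^3 + 4096·x^5) + (16 + 512·x^2 + 2304·x^4 + 2048·x^6)·Dx + (-32·x + 320·x^3 + 256·x^5)·Dx^2 + (1 + 32·x^2 + 144·x^4 + 128·x^6)·Dx^3  (order 3).
h: a_k = -14, 0, 88, 0, -544/3, 0, …
ICs: h(0) = -14, h′(0) = 0, h′′(0) = 176.

f: a_k = 0, -8, 0, 64/3, 0, -256/15, …
g: a_k = 0, -6, 0, 8, 0, -96/5, …
h₀=f+g: left-lcm gives L₀, ord ≤ 4.
h=h₀': d/dx-closure on L₀ ⇒ L.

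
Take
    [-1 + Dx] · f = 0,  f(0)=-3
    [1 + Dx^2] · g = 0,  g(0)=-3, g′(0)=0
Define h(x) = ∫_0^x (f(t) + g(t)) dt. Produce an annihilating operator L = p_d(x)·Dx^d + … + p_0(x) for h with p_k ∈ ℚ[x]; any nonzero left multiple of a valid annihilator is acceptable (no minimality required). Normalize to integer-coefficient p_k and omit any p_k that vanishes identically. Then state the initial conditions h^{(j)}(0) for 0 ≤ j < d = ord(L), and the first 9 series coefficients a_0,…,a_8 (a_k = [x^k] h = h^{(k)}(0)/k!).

L = -Dx + Dx^2 - Dx^3 + Dx^4  (order 4).
h: a_k = 0, -6, -3/2, 0, -1/8, -1/20, -1/240, 0, -1/13440, …
ICs: h(0) = 0, h′(0) = -6, h′′(0) = -3, h′′′(0) = 0.

f: a_k = -3, -3, -3/2, -1/2, -1/8, -1/40, -1/240, -1/1680, -1/13440, …
g: a_k = -3, 0, 3/2, 0, -1/8, 0, 1/240, 0, -1/13440, …
f+g: L₀ = lclm(L_f,L_g), ord ≤ 1+2.
h=∫₀ˣh₀: take L = L₀·Dx.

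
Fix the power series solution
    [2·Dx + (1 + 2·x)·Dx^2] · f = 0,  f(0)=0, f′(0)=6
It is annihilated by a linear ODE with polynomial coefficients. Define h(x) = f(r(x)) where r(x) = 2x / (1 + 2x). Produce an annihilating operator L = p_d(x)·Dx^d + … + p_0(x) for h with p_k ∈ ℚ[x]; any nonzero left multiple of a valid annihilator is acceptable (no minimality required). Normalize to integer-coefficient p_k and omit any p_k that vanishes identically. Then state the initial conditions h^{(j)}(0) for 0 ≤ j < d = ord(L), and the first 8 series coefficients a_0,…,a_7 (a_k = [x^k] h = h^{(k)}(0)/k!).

f: a_k = 0, 6, -6, 8, -12, 96/5, -32, 384/7, …
Change of var in L_f (x↦r) gives L₀.
L = (8 + 24·x)·Dx + (1 + 8·x + 12·x^2)·Dx^2  (order 2).
h: a_k = 0, 12, -48, 208, -960, 23232/5, -23296, 839424/7, …
ICs: h(0) = 0, h′(0) = 12.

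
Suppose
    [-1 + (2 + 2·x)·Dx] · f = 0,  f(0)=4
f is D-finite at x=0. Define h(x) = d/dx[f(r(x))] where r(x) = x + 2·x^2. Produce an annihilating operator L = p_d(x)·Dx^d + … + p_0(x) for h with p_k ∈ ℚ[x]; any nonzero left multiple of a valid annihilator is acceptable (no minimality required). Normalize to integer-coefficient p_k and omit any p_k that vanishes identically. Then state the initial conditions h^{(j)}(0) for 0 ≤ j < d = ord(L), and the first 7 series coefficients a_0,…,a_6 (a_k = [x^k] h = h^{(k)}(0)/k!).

f: a_k = 4, 2, -1/2, 1/4, -5/32, 7/64, -21/256, …
f∘r: x↦r, Dx↦Dx/r' in L_f ⇒ L₀.
Derive L from L₀ (diff closure).
L = 7 + (-2 - 10·x - 12·x^2 - 16·x^3)·Dx  (order 1).
h: a_k = 2, 7, -21/4, -21/8, 595/64, -567/128, -5537/512, …
ICs: h(0) = 2.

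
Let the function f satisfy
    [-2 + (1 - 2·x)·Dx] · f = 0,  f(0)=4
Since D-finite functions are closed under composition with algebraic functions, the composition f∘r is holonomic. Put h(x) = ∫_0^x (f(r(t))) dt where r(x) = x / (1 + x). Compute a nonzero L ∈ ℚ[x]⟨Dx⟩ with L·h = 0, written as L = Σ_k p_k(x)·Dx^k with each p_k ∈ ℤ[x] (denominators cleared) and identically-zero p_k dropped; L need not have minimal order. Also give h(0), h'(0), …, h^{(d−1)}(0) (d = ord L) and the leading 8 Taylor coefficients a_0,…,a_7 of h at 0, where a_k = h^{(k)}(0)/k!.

L = 2·Dx + (-1 + x^2)·Dx^2  (order 2).
h: a_k = 0, 4, 4, 8/3, 2, 8/5, 4/3, 8/7, …
ICs: h(0) = 0, h′(0) = 4.

f: a_k = 4, 8, 16, 32, 64, 128, 256, 512, …
Change of var in L_f (x↦r) gives L₀.
∫: right-multiply L₀ by Dx.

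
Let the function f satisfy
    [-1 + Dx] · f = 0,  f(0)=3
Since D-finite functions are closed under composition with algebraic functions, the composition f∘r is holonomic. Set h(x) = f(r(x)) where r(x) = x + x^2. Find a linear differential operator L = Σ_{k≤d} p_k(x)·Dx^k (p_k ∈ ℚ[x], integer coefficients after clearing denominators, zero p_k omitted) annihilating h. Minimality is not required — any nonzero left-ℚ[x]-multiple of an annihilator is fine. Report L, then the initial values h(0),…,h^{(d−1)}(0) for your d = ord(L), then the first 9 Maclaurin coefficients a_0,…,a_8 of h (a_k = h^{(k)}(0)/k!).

f: a_k = 3, 3, 3/2, 1/2, 1/8, 1/40, 1/240, 1/1680, 1/13440, …
Change of var in L_f (x↦r) gives L₀.
L = (-1 - 2·x) + Dx  (order 1).
h: a_k = 3, 3, 9/2, 7/2, 25/8, 81/40, 331/240, 1303/1680, 1979/4480, …
ICs: h(0) = 3.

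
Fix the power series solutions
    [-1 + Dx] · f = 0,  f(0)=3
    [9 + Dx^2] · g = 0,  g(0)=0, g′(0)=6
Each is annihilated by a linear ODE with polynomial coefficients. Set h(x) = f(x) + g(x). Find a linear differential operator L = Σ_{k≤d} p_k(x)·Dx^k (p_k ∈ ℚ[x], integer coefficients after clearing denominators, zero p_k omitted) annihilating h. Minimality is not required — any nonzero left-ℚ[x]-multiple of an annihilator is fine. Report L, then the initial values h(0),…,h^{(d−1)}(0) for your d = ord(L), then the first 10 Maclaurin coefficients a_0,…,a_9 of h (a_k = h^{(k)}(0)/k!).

L = -9 + 9·Dx - Dx^2 + Dx^3  (order 3).
h: a_k = 3, 9, 3/2, -17/2, 1/8, 163/40, 1/240, -1457/1680, 1/13440, 13123/120960, …
ICs: h(0) = 3, h′(0) = 9, h′′(0) = 3.

f: a_k = 3, 3, 3/2, 1/2, 1/8, 1/40, 1/240, 1/1680, 1/13440, 1/120960, …
g: a_k = 0, 6, 0, -9, 0, 81/20, 0, -243/280, 0, 243/2240, …
Weyl lclm of L_f,L_g ⇒ L₀ (ord ≤ 3).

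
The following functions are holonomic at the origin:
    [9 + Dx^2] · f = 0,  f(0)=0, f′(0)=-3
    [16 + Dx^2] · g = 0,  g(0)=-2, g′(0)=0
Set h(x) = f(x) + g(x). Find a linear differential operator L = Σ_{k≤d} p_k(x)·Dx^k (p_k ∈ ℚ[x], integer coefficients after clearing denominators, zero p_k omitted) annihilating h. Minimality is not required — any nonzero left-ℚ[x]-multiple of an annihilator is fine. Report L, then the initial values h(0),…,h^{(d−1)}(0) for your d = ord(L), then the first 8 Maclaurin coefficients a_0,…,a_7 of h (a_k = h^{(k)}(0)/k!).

L = 144 + 25·Dx^2 + Dx^4  (order 4).
h: a_k = -2, -3, 16, 9/2, -64/3, -81/40, 512/45, 243/560, …
ICs: h(0) = -2, h′(0) = -3, h′′(0) = 32, h′′′(0) = 27.

f: a_k = 0, -3, 0, 9/2, 0, -81/40, 0, 243/560, …
g: a_k = -2, 0, 16, 0, -64/3, 0, 512/45, 0, …
L₀ := lclm(L_f,L_g); ord L₀ ≤ 2+2.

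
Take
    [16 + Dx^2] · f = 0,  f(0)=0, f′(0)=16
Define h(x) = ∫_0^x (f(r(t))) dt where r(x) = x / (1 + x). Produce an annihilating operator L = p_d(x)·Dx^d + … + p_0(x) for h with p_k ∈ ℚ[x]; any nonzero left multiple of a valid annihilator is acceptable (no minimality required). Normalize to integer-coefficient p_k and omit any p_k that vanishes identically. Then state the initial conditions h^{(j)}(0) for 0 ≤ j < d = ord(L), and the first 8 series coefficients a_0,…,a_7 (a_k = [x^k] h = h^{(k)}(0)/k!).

f: a_k = 0, 16, 0, -128/3, 0, 512/15, 0, -4096/315, …
h₀=f(r): pull back L_f along r ⇒ L₀.
h=∫₀ˣh₀: take L = L₀·Dx.
L = 16·Dx + (2 + 6·x + 6·x^2 + 2·x^3)·Dx^2 + (1 + 4·x + 6·x^2 + 4·x^3 + x^4)·Dx^3  (order 3).
h: a_k = 0, 0, 8, -16/3, -20/3, 112/5, -1544/45, 240/7, …
ICs: h(0) = 0, h′(0) = 0, h′′(0) = 16.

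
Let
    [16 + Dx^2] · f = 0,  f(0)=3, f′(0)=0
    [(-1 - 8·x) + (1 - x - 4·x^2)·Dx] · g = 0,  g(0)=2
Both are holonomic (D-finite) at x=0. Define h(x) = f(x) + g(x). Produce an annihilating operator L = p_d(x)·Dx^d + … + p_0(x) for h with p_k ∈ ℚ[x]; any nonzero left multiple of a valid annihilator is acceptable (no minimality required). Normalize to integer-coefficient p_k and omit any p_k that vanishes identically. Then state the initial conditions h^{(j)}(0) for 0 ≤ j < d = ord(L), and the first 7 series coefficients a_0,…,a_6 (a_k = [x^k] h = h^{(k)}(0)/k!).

L = (-560 - 4608·x - 1664·x^2 - 6144·x^3 - 10240·x^4 - 16384·x^5) + (208 - 272·x - 896·x^2 + 1408·x^3 + 1536·x^4 - 6144·x^5 - 8192·x^6)·Dx + (-35 - 288·x - 104·x^2 - 384·x^3 - 640·x^4 - 1024·x^5)·Dx^2 + (13 - 17·x - 56·x^2 + 88·x^3 + 96·x^4 - 384·x^5 - 512·x^6)·Dx^3  (order 3).
h: a_k = 5, 2, -14, 18, 90, 130, 5174/15, …
ICs: h(0) = 5, h′(0) = 2, h′′(0) = -28.

f: a_k = 3, 0, -24, 0, 32, 0, -256/15, …
g: a_k = 2, 2, 10, 18, 58, 130, 362, …
L₀ := lclm(L_f,L_g); ord L₀ ≤ 2+1.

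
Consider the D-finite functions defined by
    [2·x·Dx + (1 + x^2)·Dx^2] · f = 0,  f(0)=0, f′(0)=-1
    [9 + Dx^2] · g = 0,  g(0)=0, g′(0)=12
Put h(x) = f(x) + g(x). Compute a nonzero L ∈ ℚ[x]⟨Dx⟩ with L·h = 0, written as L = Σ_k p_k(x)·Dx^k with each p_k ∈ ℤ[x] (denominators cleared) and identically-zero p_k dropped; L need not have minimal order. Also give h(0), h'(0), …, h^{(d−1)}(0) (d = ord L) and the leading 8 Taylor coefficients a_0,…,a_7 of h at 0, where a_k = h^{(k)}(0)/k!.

f: a_k = 0, -1, 0, 1/3, 0, -1/5, 0, 1/7, …
g: a_k = 0, 12, 0, -18, 0, 81/10, 0, -243/140, …
f+g: L₀ = lclm(L_f,L_g), ord ≤ 2+2.
L = (-54·x + 540·x^3 + 162·x^5)·Dx + (63 + 279·x^2 + 297·x^4 + 81·x^6)·Dx^2 + (-6·x + 60·x^3 + 18·x^5)·Dx^3 + (7 + 31·x^2 + 33·x^4 + 9·x^6)·Dx^4  (order 4).
h: a_k = 0, 11, 0, -53/3, 0, 79/10, 0, -223/140, …
ICs: h(0) = 0, h′(0) = 11, h′′(0) = 0, h′′′(0) = -106.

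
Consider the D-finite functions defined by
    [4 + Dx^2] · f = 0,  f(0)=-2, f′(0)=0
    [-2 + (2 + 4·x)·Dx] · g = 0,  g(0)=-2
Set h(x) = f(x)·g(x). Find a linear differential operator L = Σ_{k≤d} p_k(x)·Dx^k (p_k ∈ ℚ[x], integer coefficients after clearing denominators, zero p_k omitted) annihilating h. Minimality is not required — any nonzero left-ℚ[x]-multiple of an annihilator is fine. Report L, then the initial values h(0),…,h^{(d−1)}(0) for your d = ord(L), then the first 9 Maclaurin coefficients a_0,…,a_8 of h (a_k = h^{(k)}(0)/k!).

L = (7 + 16·x + 16·x^2) + (-2 - 4·x)·Dx + (1 + 4·x + 4·x^2)·Dx^2  (order 2).
h: a_k = 4, 4, -10, -6, 25/6, 13/6, -349/180, 401/180, -44047/10080, …
ICs: h(0) = 4, h′(0) = 4.

f: a_k = -2, 0, 4, 0, -4/3, 0, 8/45, 0, -4/315, …
g: a_k = -2, -2, 1, -1, 5/4, -7/4, 21/8, -33/8, 429/64, …
Sym-product of L_f,L_g gives L₀ (≤ ord 2).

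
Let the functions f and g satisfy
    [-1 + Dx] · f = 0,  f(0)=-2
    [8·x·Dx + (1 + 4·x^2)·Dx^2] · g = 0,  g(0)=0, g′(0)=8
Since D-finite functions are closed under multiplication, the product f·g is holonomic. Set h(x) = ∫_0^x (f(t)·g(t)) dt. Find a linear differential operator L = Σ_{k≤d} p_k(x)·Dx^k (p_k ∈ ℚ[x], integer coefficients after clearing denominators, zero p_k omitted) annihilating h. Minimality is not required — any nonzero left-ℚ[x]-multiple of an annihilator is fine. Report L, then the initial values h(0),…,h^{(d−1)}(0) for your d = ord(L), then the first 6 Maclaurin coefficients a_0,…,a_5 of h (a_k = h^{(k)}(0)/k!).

f: a_k = -2, -2, -1, -1/3, -1/12, -1/60, …
g: a_k = 0, 8, 0, -32/3, 0, 128/5, …
L₀ := L_f ⊗_s L_g (sym. prod.), ord ≤ 2.
∫: right-multiply L₀ by Dx.
L = (1 - 8·x + 4·x^2)·Dx + (-2 + 8·x - 8·x^2)·Dx^2 + (1 + 4·x^2)·Dx^3  (order 3).
h: a_k = 0, 0, -8, -16/3, 10/3, 56/15, …
ICs: h(0) = 0, h′(0) = 0, h′′(0) = -16.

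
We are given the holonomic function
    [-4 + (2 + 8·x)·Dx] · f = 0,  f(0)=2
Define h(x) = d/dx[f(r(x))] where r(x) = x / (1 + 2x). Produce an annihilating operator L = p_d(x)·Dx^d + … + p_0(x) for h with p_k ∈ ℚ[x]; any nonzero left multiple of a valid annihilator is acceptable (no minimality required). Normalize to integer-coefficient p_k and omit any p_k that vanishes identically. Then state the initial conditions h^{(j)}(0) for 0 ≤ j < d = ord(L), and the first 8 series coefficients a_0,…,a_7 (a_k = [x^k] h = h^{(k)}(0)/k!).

L = (-6 - 24·x) + (-1 - 8·x - 12·x^2)·Dx  (order 1).
h: a_k = 4, -24, 120, -592, 3000, -15696, 84336, -462240, …
ICs: h(0) = 4.

f: a_k = 2, 4, -4, 8, -20, 56, -168, 528, …
Substitute x→r, Dx→(1/r')Dx; clear ⇒ L₀.
Differentiate: ansatz ord ≤ ord L₀ ⇒ L.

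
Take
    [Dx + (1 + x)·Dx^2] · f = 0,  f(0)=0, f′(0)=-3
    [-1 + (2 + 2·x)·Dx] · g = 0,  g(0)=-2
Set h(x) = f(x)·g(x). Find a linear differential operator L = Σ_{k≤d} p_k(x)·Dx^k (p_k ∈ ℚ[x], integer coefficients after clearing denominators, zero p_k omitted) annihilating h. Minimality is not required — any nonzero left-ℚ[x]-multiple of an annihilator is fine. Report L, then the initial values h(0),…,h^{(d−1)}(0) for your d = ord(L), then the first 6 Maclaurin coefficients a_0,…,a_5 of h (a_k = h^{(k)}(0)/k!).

L = 1 + (4 + 8·x + 4·x^2)·Dx^2  (order 2).
h: a_k = 0, 6, 0, -1/4, 1/4, -71/320, …
ICs: h(0) = 0, h′(0) = 6.

f: a_k = 0, -3, 3/2, -1, 3/4, -3/5, …
g: a_k = -2, -1, 1/4, -1/8, 5/64, -7/128, …
h₀=f·g: eliminate ⇒ L₀, order ≤ 2·1.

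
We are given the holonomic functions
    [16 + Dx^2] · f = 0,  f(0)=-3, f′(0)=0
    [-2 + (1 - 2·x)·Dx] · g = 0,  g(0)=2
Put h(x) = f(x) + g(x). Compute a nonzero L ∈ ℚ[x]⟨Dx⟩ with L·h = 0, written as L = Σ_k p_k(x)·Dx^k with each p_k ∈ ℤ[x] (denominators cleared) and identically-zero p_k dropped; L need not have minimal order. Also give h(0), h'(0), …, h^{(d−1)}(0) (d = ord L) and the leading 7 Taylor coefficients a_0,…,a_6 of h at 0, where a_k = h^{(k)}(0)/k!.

L = (-160 + 256·x - 256·x^2) + (48 - 224·x + 384·x^2 - 256·x^3)·Dx + (-10 + 16·x - 16·x^2)·Dx^2 + (3 - 14·x + 24·x^2 - 16·x^3)·Dx^3  (order 3).
h: a_k = -1, 4, 32, 16, 0, 64, 2176/15, …
ICs: h(0) = -1, h′(0) = 4, h′′(0) = 64.

f: a_k = -3, 0, 24, 0, -32, 0, 256/15, …
g: a_k = 2, 4, 8, 16, 32, 64, 128, …
Sum ⇒ L₀ = lclm(L_f,L_g) in ℚ(x)⟨Dx⟩.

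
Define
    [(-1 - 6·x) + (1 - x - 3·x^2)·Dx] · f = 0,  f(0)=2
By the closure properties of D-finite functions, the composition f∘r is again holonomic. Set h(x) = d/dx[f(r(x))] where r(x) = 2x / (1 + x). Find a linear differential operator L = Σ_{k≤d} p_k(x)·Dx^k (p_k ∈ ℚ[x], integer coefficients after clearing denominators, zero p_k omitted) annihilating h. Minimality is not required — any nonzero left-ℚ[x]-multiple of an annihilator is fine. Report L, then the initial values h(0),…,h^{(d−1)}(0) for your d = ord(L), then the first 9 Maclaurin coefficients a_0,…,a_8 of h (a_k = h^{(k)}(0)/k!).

L = (14 + 78·x + 546·x^2 + 338·x^3) + (-1 - 14·x + 182·x^3 + 169·x^4)·Dx  (order 1).
h: a_k = 4, 56, 156, 1456, 3380, 28392, 61516, 492128, 1028196, …
ICs: h(0) = 4.

f: a_k = 2, 2, 8, 14, 38, 80, 194, 434, 1016, …
Substitute x→r, Dx→(1/r')Dx; clear ⇒ L₀.
h₀' ⇒ L via d/dx closure of L₀.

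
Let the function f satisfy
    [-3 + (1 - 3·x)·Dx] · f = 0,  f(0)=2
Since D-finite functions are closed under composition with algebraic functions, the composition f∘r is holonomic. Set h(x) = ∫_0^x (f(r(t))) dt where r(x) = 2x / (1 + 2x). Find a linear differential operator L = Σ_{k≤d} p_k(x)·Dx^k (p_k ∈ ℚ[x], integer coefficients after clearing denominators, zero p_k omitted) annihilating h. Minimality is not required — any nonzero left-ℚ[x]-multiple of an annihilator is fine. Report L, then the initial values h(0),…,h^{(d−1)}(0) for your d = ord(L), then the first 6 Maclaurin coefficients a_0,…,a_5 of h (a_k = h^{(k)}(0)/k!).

f: a_k = 2, 6, 18, 54, 162, 486, …
Change of var in L_f (x↦r) gives L₀.
h=∫₀ˣh₀: take L = L₀·Dx.
L = 6·Dx + (-1 + 2·x + 8·x^2)·Dx^2  (order 2).
h: a_k = 0, 2, 6, 16, 48, 768/5, …
ICs: h(0) = 0, h′(0) = 2.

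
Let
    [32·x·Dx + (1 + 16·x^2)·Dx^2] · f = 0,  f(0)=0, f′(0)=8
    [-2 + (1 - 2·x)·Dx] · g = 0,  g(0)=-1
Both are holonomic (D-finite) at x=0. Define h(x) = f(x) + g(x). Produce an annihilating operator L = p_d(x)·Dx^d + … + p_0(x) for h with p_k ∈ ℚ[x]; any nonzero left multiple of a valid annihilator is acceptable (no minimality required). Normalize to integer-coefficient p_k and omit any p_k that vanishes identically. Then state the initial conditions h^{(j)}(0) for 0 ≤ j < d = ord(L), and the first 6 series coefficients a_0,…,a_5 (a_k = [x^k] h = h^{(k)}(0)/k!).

f: a_k = 0, 8, 0, -128/3, 0, 2048/5, …
g: a_k = -1, -2, -4, -8, -16, -32, …
h₀=f+g: left-lcm gives L₀, ord ≤ 3.
L = (32 - 256·x - 1536·x^2)·Dx + (-14 + 32·x + 160·x^2 - 1536·x^3)·Dx^2 + (1 + 6·x + 96·x^3 - 256·x^4)·Dx^3  (order 3).
h: a_k = -1, 6, -4, -152/3, -16, 1888/5, …
ICs: h(0) = -1, h′(0) = 6, h′′(0) = -8.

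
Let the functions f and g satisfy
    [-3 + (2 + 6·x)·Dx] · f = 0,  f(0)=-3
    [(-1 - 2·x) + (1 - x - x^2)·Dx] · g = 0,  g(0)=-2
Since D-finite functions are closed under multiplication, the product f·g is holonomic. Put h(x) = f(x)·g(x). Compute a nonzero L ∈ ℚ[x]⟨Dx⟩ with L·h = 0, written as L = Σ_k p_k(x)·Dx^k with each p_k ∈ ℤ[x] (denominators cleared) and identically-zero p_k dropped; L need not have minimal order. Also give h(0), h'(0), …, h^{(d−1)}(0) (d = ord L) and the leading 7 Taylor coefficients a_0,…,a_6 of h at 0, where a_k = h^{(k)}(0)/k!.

L = (5 + 7·x + 9·x^2) + (-2 - 4·x + 8·x^2 + 6·x^3)·Dx  (order 1).
h: a_k = 6, 15, 57/4, 315/8, 2217/64, 14577/128, 30117/512, …
ICs: h(0) = 6.

f: a_k = -3, -9/2, 27/8, -81/16, 1215/128, -5103/256, 45927/1024, …
g: a_k = -2, -2, -4, -6, -10, -16, -26, …
Product ⇒ symmetric product L₀, ord ≤ 1.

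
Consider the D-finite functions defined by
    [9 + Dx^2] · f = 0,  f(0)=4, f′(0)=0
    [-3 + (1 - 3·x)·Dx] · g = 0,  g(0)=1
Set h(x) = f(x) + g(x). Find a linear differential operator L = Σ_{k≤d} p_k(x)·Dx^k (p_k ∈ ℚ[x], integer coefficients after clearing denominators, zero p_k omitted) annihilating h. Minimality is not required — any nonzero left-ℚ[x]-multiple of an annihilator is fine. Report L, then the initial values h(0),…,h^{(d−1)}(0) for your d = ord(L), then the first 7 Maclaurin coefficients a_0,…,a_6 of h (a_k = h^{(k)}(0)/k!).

L = (-63 + 54·x - 81·x^2) + (9 - 45·x + 81·x^2 - 81·x^3)·Dx + (-7 + 6·x - 9·x^2)·Dx^2 + (1 - 5·x + 9·x^2 - 9·x^3)·Dx^3  (order 3).
h: a_k = 5, 3, -9, 27, 189/2, 243, 14499/20, …
ICs: h(0) = 5, h′(0) = 3, h′′(0) = -18.

f: a_k = 4, 0, -18, 0, 27/2, 0, -81/20, …
g: a_k = 1, 3, 9, 27, 81, 243, 729, …
h₀=f+g: left-lcm gives L₀, ord ≤ 3.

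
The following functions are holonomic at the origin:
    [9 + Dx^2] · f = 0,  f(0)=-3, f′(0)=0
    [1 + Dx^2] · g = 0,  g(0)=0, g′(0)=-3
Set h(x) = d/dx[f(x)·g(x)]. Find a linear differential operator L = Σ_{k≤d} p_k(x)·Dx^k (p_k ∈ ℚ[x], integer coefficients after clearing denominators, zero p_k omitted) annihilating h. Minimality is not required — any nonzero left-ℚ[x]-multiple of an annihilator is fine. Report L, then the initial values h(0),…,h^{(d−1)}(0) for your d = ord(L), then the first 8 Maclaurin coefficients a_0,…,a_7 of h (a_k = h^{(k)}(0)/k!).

L = 64 + 20·Dx^2 + Dx^4  (order 4).
h: a_k = 9, 0, -126, 0, 186, 0, -508/5, 0, …
ICs: h(0) = 9, h′(0) = 0, h′′(0) = -252, h′′′(0) = 0.

f: a_k = -3, 0, 27/2, 0, -81/8, 0, 243/80, 0, …
g: a_k = 0, -3, 0, 1/2, 0, -1/40, 0, 1/1680, …
h₀=f·g: eliminate ⇒ L₀, order ≤ 2·2.
h=h₀': d/dx-closure on L₀ ⇒ L.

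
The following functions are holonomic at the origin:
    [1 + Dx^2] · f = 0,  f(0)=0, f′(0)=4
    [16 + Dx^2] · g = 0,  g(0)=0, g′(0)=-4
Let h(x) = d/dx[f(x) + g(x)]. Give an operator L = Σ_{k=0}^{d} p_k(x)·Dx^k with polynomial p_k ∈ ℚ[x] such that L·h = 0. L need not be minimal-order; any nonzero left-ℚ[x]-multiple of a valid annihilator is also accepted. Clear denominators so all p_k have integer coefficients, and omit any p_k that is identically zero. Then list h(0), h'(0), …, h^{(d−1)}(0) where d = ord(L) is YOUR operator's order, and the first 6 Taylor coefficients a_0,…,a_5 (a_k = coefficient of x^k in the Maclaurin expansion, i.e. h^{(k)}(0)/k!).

L = 16 + 17·Dx^2 + Dx^4  (order 4).
h: a_k = 0, 0, 30, 0, -85/2, 0, …
ICs: h(0) = 0, h′(0) = 0, h′′(0) = 60, h′′′(0) = 0.

f: a_k = 0, 4, 0, -2/3, 0, 1/30, …
g: a_k = 0, -4, 0, 32/3, 0, -128/15, …
f+g: L₀ = lclm(L_f,L_g), ord ≤ 2+2.
Derive L from L₀ (diff closure).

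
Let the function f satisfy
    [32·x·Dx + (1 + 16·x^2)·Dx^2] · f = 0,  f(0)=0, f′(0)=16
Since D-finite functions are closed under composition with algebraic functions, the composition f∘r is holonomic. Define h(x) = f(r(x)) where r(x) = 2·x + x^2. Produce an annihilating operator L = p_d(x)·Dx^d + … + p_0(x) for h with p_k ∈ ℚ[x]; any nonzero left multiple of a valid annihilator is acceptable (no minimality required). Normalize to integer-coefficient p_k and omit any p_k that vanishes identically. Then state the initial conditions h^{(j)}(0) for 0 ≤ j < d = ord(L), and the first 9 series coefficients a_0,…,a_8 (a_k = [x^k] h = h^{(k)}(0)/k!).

L = (-1 + 128·x + 256·x^2 + 192·x^3 + 48·x^4)·Dx + (1 + x + 64·x^2 + 128·x^3 + 80·x^4 + 16·x^5)·Dx^2  (order 2).
h: a_k = 0, 32, 16, -2048/3, -1024, 128512/5, 196352/3, -7929856/7, -4161536, …
ICs: h(0) = 0, h′(0) = 32.

f: a_k = 0, 16, 0, -256/3, 0, 4096/5, 0, -65536/7, 0, …
Substitute x→r, Dx→(1/r')Dx; clear ⇒ L₀.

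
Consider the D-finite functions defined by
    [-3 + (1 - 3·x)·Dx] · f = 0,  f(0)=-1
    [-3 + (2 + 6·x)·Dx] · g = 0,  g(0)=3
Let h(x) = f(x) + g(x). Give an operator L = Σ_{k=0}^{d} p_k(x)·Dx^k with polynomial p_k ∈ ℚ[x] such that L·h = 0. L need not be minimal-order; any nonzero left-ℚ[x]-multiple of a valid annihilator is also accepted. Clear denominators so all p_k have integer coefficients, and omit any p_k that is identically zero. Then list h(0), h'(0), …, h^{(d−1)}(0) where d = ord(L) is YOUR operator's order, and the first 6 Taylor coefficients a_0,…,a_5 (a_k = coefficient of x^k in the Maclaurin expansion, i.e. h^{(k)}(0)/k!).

L = (-45 - 81·x) + (27 + 126·x + 243·x^2)·Dx + (-2 - 18·x + 18·x^2 + 162·x^3)·Dx^2  (order 2).
h: a_k = 2, 3/2, -99/8, -351/16, -11583/128, -57105/256, …
ICs: h(0) = 2, h′(0) = 3/2.

f: a_k = -1, -3, -9, -27, -81, -243, …
g: a_k = 3, 9/2, -27/8, 81/16, -1215/128, 5103/256, …
Weyl lclm of L_f,L_g ⇒ L₀ (ord ≤ 2).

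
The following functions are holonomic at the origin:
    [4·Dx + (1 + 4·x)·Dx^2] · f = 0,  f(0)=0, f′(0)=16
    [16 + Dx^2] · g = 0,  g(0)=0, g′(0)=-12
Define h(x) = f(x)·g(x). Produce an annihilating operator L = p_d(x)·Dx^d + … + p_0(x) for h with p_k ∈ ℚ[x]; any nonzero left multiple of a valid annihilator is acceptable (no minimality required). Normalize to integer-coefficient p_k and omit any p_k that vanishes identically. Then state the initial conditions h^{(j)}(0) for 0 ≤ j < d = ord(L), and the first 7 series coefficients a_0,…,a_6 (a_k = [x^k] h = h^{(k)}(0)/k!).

L = (-768 + 6144·x + 77824·x^2 + 262144·x^3 + 262144·x^4) + (256 + 5120·x + 24576·x^2 + 32768·x^3)·Dx + (1280·x + 10752·x^2 + 32768·x^3 + 32768·x^4)·Dx^2 + (16 + 320·x + 1536·x^2 + 2048·x^3)·Dx^3 + (3 + 56·x + 368·x^2 + 1024·x^3 + 1024·x^4)·Dx^4  (order 4).
h: a_k = 0, 0, -192, 384, -512, 2048, -22528/3, …
ICs: h(0) = 0, h′(0) = 0, h′′(0) = -384, h′′′(0) = 2304.

f: a_k = 0, 16, -32, 256/3, -256, 4096/5, -8192/3, …
g: a_k = 0, -12, 0, 32, 0, -128/5, 0, …
Sym-product of L_f,L_g gives L₀ (≤ ord 4).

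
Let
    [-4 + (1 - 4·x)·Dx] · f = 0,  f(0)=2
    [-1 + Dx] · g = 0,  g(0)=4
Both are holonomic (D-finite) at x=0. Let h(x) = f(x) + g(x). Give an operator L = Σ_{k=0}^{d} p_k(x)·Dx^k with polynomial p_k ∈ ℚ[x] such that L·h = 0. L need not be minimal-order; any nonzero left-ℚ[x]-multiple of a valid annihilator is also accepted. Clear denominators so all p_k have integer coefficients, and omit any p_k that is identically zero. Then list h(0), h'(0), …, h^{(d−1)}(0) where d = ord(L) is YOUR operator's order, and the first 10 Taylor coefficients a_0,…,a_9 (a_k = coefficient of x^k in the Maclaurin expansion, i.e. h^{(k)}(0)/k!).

f: a_k = 2, 8, 32, 128, 512, 2048, 8192, 32768, 131072, 524288, …
g: a_k = 4, 4, 2, 2/3, 1/6, 1/30, 1/180, 1/1260, 1/10080, 1/90720, …
h₀=f+g: left-lcm gives L₀, ord ≤ 2.
L = (-28 - 16·x) + (31 + 8·x - 16·x^2)·Dx + (-3 + 8·x + 16·x^2)·Dx^2  (order 2).
h: a_k = 6, 12, 34, 386/3, 3073/6, 61441/30, 1474561/180, 41287681/1260, 1321205761/10080, 47563407361/90720, …
ICs: h(0) = 6, h′(0) = 12.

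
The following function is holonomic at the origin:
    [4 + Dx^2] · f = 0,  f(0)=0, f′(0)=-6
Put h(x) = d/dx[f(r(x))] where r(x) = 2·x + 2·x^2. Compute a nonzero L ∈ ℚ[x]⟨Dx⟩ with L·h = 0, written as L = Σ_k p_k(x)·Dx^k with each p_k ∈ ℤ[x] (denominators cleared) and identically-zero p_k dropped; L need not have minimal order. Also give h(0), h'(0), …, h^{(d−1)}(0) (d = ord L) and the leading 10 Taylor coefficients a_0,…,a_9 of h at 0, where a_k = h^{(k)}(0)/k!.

f: a_k = 0, -6, 0, 4, 0, -4/5, 0, 8/105, 0, -4/945, …
h₀=f(r): pull back L_f along r ⇒ L₀.
h=h₀': d/dx-closure on L₀ ⇒ L.
L = (28 + 128·x + 384·x^2 + 512·x^3 + 256·x^4) + (-6 - 12·x)·Dx + (1 + 4·x + 4·x^2)·Dx^2  (order 2).
h: a_k = -12, -24, 96, 384, 352, -576, -25856/15, -22528/15, 70528/105, 20736/7, …
ICs: h(0) = -12, h′(0) = -24.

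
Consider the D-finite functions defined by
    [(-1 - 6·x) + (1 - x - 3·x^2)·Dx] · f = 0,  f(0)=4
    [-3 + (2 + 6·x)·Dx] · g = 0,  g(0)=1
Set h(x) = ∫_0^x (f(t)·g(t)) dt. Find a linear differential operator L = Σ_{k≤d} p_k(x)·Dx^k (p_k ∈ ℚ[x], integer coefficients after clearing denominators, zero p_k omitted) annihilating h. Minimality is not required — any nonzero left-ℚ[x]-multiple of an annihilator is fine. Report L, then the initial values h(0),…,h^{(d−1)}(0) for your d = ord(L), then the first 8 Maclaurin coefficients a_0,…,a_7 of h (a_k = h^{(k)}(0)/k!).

L = (5 + 15·x + 27·x^2)·Dx + (-2 - 4·x + 12·x^2 + 18·x^3)·Dx^2  (order 2).
h: a_k = 0, 4, 5, 35/6, 217/16, 3011/160, 18139/384, 129511/1792, …
ICs: h(0) = 0, h′(0) = 4.

f: a_k = 4, 4, 16, 28, 76, 160, 388, 868, …
g: a_k = 1, 3/2, -9/8, 27/16, -405/128, 1701/256, -15309/1024, 72171/2048, …
Sym-product of L_f,L_g gives L₀ (≤ ord 1).
h=∫h₀ ⇒ L = L₀·Dx.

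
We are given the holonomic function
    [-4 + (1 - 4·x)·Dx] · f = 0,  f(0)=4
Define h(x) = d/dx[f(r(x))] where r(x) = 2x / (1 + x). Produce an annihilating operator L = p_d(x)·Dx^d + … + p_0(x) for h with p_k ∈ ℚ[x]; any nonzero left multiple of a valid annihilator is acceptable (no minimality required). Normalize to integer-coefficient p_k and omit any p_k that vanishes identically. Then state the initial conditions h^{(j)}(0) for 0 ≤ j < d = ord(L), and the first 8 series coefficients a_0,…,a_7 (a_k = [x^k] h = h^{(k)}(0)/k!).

f: a_k = 4, 16, 64, 256, 1024, 4096, 16384, 65536, …
Change of var in L_f (x↦r) gives L₀.
h=h₀': d/dx-closure on L₀ ⇒ L.
L = 14 + (-1 + 7·x)·Dx  (order 1).
h: a_k = 32, 448, 4704, 43904, 384160, 3226944, 26353376, 210827008, …
ICs: h(0) = 32.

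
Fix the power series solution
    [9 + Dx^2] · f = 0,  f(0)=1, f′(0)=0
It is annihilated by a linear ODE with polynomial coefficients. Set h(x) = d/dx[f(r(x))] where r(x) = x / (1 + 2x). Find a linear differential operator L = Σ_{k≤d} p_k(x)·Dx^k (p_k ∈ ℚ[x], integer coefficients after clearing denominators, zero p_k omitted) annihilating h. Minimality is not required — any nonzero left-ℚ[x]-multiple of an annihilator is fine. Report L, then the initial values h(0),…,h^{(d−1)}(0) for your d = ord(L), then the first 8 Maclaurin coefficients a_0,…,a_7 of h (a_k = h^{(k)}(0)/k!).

f: a_k = 1, 0, -9/2, 0, 27/8, 0, -81/80, 0, …
h₀=f(r): pull back L_f along r ⇒ L₀.
Differentiate: ansatz ord ≤ ord L₀ ⇒ L.
L = (33 + 96·x + 96·x^2) + (12 + 72·x + 144·x^2 + 96·x^3)·Dx + (1 + 8·x + 24·x^2 + 32·x^3 + 16·x^4)·Dx^2  (order 2).
h: a_k = 0, -9, 54, -405/2, 585, -54243/40, 47061/20, -188955/112, …
ICs: h(0) = 0, h′(0) = -9.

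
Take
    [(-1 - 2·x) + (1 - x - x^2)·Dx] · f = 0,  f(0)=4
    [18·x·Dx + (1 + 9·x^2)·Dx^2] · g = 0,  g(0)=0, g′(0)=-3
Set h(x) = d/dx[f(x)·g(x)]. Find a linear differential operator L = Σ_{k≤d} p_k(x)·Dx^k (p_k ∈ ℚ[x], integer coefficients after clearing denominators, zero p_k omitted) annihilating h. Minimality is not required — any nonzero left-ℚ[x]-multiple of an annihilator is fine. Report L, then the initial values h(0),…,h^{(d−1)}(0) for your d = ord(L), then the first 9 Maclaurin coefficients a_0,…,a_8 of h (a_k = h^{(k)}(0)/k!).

f: a_k = 4, 4, 8, 12, 20, 32, 52, 84, 136, …
g: a_k = 0, -3, 0, 9, 0, -243/5, 0, 2187/7, 0, …
Sym-product of L_f,L_g gives L₀ (≤ ord 2).
h=h₀': d/dx-closure on L₀ ⇒ L.
L = (-30 + 1134·x^2 + 1944·x^3 + 2916·x^4) + (12 + 42·x - 108·x^2 + 198·x^3 + 1944·x^4 + 1944·x^5)·Dx + (-1 - 8·x - 26·x^2 - 36·x^3 - 126·x^4 + 324·x^5 + 243·x^6)·Dx^2  (order 2).
h: a_k = -12, -24, 36, 0, -912, -5472/5, 30972/5, 196704/35, -451116/7, …
ICs: h(0) = -12, h′(0) = -24.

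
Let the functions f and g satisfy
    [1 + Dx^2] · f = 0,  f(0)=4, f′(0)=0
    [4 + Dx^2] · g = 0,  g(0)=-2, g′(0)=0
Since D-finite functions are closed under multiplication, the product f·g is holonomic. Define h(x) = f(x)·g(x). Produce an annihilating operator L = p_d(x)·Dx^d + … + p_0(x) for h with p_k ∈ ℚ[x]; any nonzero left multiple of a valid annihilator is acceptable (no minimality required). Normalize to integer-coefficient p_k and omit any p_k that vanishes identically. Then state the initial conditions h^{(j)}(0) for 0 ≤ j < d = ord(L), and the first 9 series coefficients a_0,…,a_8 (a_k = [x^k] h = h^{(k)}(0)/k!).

L = 9 + 10·Dx^2 + Dx^4  (order 4).
h: a_k = -8, 0, 20, 0, -41/3, 0, 73/18, 0, -3281/5040, …
ICs: h(0) = -8, h′(0) = 0, h′′(0) = 40, h′′′(0) = 0.

f: a_k = 4, 0, -2, 0, 1/6, 0, -1/180, 0, 1/10080, …
g: a_k = -2, 0, 4, 0, -4/3, 0, 8/45, 0, -4/315, …
Sym-product of L_f,L_g gives L₀ (≤ ord 4).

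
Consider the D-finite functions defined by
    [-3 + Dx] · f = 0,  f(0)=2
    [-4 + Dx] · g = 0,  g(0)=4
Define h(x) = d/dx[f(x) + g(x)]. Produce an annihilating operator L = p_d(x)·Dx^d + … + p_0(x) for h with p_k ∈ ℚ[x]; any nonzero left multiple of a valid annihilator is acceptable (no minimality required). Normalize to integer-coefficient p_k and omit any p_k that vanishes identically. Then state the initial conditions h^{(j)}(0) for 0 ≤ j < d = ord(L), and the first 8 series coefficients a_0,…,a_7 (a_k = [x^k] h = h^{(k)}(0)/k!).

f: a_k = 2, 6, 9, 9, 27/4, 81/20, 81/40, 243/280, …
g: a_k = 4, 16, 32, 128/3, 128/3, 512/15, 1024/45, 4096/315, …
f+g: L₀ = lclm(L_f,L_g), ord ≤ 1+1.
Derive L from L₀ (diff closure).
L = 12 - 7·Dx + Dx^2  (order 2).
h: a_k = 22, 82, 155, 593/3, 2291/12, 8921/60, 6991/72, 137633/2520, …
ICs: h(0) = 22, h′(0) = 82.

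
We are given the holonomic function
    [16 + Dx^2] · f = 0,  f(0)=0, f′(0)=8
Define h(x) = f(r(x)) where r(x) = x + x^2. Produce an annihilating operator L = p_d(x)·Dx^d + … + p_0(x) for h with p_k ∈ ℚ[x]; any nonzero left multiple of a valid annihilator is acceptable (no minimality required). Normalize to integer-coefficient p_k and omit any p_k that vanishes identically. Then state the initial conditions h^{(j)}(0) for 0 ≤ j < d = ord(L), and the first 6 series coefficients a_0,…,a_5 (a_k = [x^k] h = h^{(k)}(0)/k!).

L = (16 + 96·x + 192·x^2 + 128·x^3) - 2·Dx + (1 + 2·x)·Dx^2  (order 2).
h: a_k = 0, 8, 8, -64/3, -64, -704/15, …
ICs: h(0) = 0, h′(0) = 8.

f: a_k = 0, 8, 0, -64/3, 0, 256/15, …
Substitute x→r, Dx→(1/r')Dx; clear ⇒ L₀.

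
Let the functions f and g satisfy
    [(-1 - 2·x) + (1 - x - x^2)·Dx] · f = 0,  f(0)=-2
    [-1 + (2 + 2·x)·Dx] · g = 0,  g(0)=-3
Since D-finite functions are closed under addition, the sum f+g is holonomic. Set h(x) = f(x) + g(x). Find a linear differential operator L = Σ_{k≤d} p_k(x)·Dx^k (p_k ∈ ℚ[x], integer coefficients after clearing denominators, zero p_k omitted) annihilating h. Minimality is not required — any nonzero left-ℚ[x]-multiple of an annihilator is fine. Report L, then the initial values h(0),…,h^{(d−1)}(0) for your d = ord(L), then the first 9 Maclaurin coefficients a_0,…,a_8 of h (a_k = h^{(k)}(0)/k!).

f: a_k = -2, -2, -4, -6, -10, -16, -26, -42, -68, …
g: a_k = -3, -3/2, 3/8, -3/16, 15/128, -21/256, 63/1024, -99/2048, 1287/32768, …
Sum ⇒ L₀ = lclm(L_f,L_g) in ℚ(x)⟨Dx⟩.
L = (-9 - 21·x - 21·x^2 - 10·x^3) + (17 + 54·x + 87·x^2 + 74·x^3 + 25·x^4)·Dx + (-2 - 14·x - 6·x^2 + 30·x^3 + 34·x^4 + 10·x^5)·Dx^2  (order 2).
h: a_k = -5, -7/2, -29/8, -99/16, -1265/128, -4117/256, -26561/1024, -86115/2048, -2226937/32768, …
ICs: h(0) = -5, h′(0) = -7/2.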